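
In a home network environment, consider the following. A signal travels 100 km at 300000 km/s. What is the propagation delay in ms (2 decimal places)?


Given: distance = 100 km, speed = 300000 km/s
Delay = distance / speed = 100 / 300000 seconds
Delay in ms = 100 * 1000 / 300000
Delay = 0.3333 ms
Rounded to 2 dp = 0.33 ms

0.33


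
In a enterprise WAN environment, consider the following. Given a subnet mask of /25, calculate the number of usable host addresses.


Given: subnet mask /25
Host bits = 32 - 25 = 7
Total addresses = 2^7 = 128
Usable hosts = 128 - 2 (network + broadcast) = 126

126


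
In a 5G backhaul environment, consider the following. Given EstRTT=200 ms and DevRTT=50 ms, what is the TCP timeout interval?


Given: EstRTT = 200 ms, DevRTT = 50 ms
Timeout = EstRTT + 4 * DevRTT
4 * DevRTT = 4 * 50 = 200
Timeout = 200 + 200 = 400 ms

400


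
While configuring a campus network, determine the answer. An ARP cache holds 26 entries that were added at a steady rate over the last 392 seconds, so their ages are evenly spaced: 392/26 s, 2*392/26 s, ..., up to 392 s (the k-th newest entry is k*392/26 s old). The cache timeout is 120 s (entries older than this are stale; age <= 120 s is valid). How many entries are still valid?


Ages are k * 392/26 s for k = 1..26 (spacing = 15.0769 s).
Entry k is valid iff k * 392/26 <= 120 iff k <= 26 * 120 / 392 = 7.9592
n_valid = floor(7.9592) = 7
(n_stale = 26 - 7 = 19)

7


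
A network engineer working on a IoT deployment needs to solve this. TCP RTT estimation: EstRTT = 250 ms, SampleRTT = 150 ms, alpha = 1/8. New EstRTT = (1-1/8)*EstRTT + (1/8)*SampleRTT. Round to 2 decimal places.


Given: EstRTT = 250 ms, SampleRTT = 150 ms, alpha = 1/8
New EstRTT = (1 - alpha) * EstRTT + alpha * SampleRTT
(7/8) * 250 = 218.75
(1/8) * 150 = 18.75
New EstRTT = 218.75 + 18.75 = 237.5 ms -> 237.50 ms (2 dp)

237.50


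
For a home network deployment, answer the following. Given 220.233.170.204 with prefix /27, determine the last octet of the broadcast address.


Given: IP = 220.233.170.204, prefix = /27
Host bits = 32 - 27 = 5
Network last octet = 204 AND mask = 192
Host part size = 2^5 - 1 = 31
Broadcast last octet = 192 OR 31 = 223

223


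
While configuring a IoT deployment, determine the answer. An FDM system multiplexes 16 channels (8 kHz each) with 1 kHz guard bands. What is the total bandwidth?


Given: 16 channels, 8 kHz each, guard = 1 kHz
Channel bandwidth = 16 * 8 = 128 kHz
Guard bands = 15 gaps * 1 kHz = 15 kHz
Total = 128 + 15 = 143 kHz

143


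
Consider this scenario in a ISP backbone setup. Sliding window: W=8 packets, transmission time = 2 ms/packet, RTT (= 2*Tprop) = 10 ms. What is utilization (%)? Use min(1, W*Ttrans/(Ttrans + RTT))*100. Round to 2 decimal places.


Given: W = 8, Ttrans = 2 ms, RTT = 10 ms (= 2 * Tprop, Tprop = 5 ms)
Cycle time = Ttrans + RTT = 2 + 10 = 12 ms (first packet sent until its ACK returns)
W * Ttrans = 8 * 2 = 16 ms of sending per cycle
W * Ttrans / (Ttrans + RTT) = 16 / 12 = 1.333333
U = min(1, 1.333333) = 1.000000
U% = 100.00%

100.00


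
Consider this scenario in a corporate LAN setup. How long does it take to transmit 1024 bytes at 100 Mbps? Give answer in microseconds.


Given: packet = 1024 bytes, bandwidth = 100 Mbps
Packet in bits = 1024 * 8 = 8192 bits
Bandwidth = 100 * 10^6 = 100000000 bps
Time = 8192 / 100000000 seconds
Time in us = 8192 * 10^6 / 100000000 = 81.92

81.92


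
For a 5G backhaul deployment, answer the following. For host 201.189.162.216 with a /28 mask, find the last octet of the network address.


Given: IP = 201.189.162.216, prefix = /28
Subnet mask = 255.255.255.240
Last octet of IP: 216
Last octet of mask: 240
Network last octet = 216 AND 240 = 208

208


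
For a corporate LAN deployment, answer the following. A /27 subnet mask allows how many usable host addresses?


Given: subnet mask /27
Host bits = 32 - 27 = 5
Total addresses = 2^5 = 32
Usable hosts = 32 - 2 (network + broadcast) = 30

30


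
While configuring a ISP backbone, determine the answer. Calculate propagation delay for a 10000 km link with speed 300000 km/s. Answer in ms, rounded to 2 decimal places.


Given: distance = 10000 km, speed = 300000 km/s
Delay = distance / speed = 10000 / 300000 seconds
Delay in ms = 10000 * 1000 / 300000
Delay = 33.3333 ms
Rounded to 2 dp = 33.33 ms

33.33


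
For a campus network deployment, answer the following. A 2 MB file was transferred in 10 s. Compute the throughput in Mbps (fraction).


Given: file = 2 MB, time = 10 s
File in Mb = 2 * 8 = 16 Mb
Throughput = 16 / 10 Mbps
Throughput = 8/5 Mbps

8/5


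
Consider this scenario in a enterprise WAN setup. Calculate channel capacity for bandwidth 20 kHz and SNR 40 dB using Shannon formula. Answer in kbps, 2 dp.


Given: B = 20 kHz, SNR = 40 dB
SNR linear = 10^(40/10) = 10000
1 + SNR = 10001
log2(10001) = 13.2878566418
C = 20 * 1000 * 13.2878566418 = 265757.1328 bps
C = 265.757133 kbps -> 265.76 kbps (2 dp)

265.76


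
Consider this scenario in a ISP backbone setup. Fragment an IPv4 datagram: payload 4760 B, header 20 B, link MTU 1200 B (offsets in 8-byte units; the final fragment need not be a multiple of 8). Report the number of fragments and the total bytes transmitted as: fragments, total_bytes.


Max data per non-final fragment = floor((MTU - header)/8)*8 = floor((1200 - 20)/8)*8 = floor(1180/8)*8 = 1176 B
Final fragment needs no 8-byte alignment: it can carry up to MTU - header = 1180 B
Non-final fragments needed = ceil((payload - 1180) / 1176) = ceil(3580/1176) = ceil(3.0442) = 4
Number of fragments = 4 + 1 = 5
Fragment sizes (data): 4 * 1176 B + 56 B (last, 56 <= 1180 OK)
Total bytes sent = payload + n_frags * header = 4760 + 5*20 = 4760 + 100 = 4860 B

5, 4860


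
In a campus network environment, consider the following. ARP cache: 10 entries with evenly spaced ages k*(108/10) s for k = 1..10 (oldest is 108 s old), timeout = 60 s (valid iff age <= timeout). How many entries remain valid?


Ages are k * 108/10 s for k = 1..10 (spacing = 10.8000 s).
Entry k is valid iff k * 108/10 <= 60 iff k <= 10 * 60 / 108 = 5.5556
n_valid = floor(5.5556) = 5
(n_stale = 10 - 5 = 5)

5


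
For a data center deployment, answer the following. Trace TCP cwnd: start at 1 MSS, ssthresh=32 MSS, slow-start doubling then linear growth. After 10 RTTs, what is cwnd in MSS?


RTT 0: cwnd = 1 MSS (initial)
RTT 1: cwnd = 2 MSS (slow start, doubled)
RTT 2: cwnd = 4 MSS (slow start, doubled)
RTT 3: cwnd = 8 MSS (slow start, doubled)
RTT 4: cwnd = 16 MSS (slow start, doubled)
RTT 5: cwnd = 32 MSS (slow start, doubled)
RTT 6: cwnd = 33 MSS (congestion avoidance, +1)
RTT 7: cwnd = 34 MSS (congestion avoidance, +1)
RTT 8: cwnd = 35 MSS (congestion avoidance, +1)
RTT 9: cwnd = 36 MSS (congestion avoidance, +1)
RTT 10: cwnd = 37 MSS (congestion avoidance, +1)

37


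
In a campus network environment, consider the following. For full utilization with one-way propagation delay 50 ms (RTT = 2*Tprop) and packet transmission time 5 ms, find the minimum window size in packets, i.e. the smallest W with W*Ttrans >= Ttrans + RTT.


Given: Ttrans = 5 ms, RTT = 100 ms (= 2 * Tprop, Tprop = 50 ms)
Time until first ACK returns = Ttrans + RTT = 5 + 100 = 105 ms
Need W * Ttrans >= Ttrans + RTT  ->  W >= (Ttrans + RTT) / Ttrans
(Ttrans + RTT) / Ttrans = 105 / 5 = 21
W_min = ceil(21) = 21

21


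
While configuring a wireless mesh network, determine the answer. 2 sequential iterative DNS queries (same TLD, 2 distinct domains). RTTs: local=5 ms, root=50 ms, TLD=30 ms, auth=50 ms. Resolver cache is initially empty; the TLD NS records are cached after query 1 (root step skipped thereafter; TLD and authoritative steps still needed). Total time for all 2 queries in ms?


Lookup 1 (cold cache): local + root + TLD + auth = 5 + 50 + 30 + 50 = 135 ms
Lookups 2..2 (TLD NS cached -> skip root; new domain -> still ask TLD and auth): local + TLD + auth = 5 + 30 + 50 = 85 ms each
Remaining 1 lookups: 1 * 85 = 85 ms
Total = 135 + 85 = 220 ms

220


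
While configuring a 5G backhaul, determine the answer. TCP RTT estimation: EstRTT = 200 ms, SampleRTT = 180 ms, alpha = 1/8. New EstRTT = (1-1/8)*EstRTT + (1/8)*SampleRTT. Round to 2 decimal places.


Given: EstRTT = 200 ms, SampleRTT = 180 ms, alpha = 1/8
New EstRTT = (1 - alpha) * EstRTT + alpha * SampleRTT
(7/8) * 200 = 175
(1/8) * 180 = 22.5
New EstRTT = 175 + 22.5 = 197.5 ms -> 197.50 ms (2 dp)

197.50


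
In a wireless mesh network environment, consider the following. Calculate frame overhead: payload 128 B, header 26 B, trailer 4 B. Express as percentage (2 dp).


Given: payload = 128 B, header = 26 B, trailer = 4 B
Overhead bytes = header + trailer = 26 + 4 = 30
Total frame = payload + overhead = 128 + 30 = 158
Overhead % = 30 / 158 * 100 = 18.9873% -> 18.99% (2 dp)

18.99


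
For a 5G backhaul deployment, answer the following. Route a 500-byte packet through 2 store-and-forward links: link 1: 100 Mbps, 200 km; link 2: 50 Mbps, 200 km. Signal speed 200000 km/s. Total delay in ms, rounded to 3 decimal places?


Packet = 500 bytes = 4000 bits. Store-and-forward: sum (t_trans + t_prop) per link.
Link 1: t_trans = 4000/(100*10^6) s = 0.0400 ms; t_prop = 200/200000 s = 1.0000 ms; subtotal = 1.0400 ms
Link 2: t_trans = 4000/(50*10^6) s = 0.0800 ms; t_prop = 200/200000 s = 1.0000 ms; subtotal = 1.0800 ms
End-to-end = 1.0400 + 1.0800 = 2.1200 ms -> 2.120 ms (3 dp)

2.120


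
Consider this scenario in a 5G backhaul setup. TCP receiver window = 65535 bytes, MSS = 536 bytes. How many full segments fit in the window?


Given: RWND = 65535 bytes, MSS = 536 bytes
Full segments = floor(RWND / MSS)
Full segments = floor(65535 / 536)
Full segments = floor(122.2668) = 122

122


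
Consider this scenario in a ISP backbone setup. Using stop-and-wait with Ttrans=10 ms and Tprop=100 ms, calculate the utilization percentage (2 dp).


Given: Ttrans = 10 ms, Tprop = 100 ms
RTT = 2 * Tprop = 2 * 100 = 200 ms
U = Ttrans / (Ttrans + RTT)
U = 10 / (10 + 200)
U = 10 / 210 = 0.047619
U% = 4.76%

4.76


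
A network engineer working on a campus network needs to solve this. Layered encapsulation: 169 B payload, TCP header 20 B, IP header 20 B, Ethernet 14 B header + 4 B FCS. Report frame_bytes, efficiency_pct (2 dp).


TCP segment = 169 + 20 = 189 B
IP packet = 189 + 20 = 209 B
Ethernet frame = 209 + 14 + 4 = 227 B
Efficiency = app / frame = 169 / 227 = 0.744493 = 74.4493% -> 74.45% (2 dp)

227, 74.45


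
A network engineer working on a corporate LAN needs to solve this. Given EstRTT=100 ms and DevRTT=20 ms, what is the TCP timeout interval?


Given: EstRTT = 100 ms, DevRTT = 20 ms
Timeout = EstRTT + 4 * DevRTT
4 * DevRTT = 4 * 20 = 80
Timeout = 100 + 80 = 180 ms

180


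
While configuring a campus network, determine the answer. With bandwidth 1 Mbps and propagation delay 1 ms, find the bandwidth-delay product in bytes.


Given: bandwidth = 1 Mbps, delay = 1 ms
BDP in bits = 1 * 10^6 * 1 / 1000
BDP in bits = 1000
BDP in bytes = 1000 / 8 = 125

125


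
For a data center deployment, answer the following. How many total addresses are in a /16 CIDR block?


Given: CIDR prefix /16
Host bits = 32 - 16 = 16
Total addresses = 2^16 = 65536

65536


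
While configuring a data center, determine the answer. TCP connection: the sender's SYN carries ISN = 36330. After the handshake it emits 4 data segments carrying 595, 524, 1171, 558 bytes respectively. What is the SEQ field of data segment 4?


The SYN occupies sequence number ISN = 36330, so the first data byte is ISN + 1 = 36331.
SEQ of data segment i = (ISN + 1) + sum of payload sizes of segments 1..i-1.
Segment 1: SEQ = 36331, payload = 595 bytes
Segment 2: SEQ = 36926, payload = 524 bytes
Segment 3: SEQ = 37450, payload = 1171 bytes
Segment 4: SEQ = 38621, payload = 558 bytes
SEQ of segment 4 = 36331 + 595 + 524 + 1171 = 38621

38621


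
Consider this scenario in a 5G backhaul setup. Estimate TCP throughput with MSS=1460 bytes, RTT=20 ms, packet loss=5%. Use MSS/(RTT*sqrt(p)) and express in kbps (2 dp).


Given: MSS = 1460 bytes, RTT = 20 ms, loss = 5%
RTT in seconds = 20 / 1000 = 0.02
Loss rate = 5% = 0.05
sqrt(loss) = sqrt(0.05) = 0.223606797750
Throughput (bytes/s) = 1460 / (0.02 * 0.223606797750) = 326465.9247
Throughput (kbps) = 326465.9247 * 8 / 1000 = 2611.727398 -> 2611.73 kbps (2 dp)

2611.73


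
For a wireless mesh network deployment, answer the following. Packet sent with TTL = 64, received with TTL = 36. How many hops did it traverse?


Given: initial TTL = 64, received TTL = 36
Hops = initial TTL - received TTL
Hops = 64 - 36 = 28

28


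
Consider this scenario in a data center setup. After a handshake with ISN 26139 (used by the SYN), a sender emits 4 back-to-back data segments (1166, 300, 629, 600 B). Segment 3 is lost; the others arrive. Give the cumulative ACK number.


SYN uses sequence number 26139; first data byte = ISN + 1 = 26140.
Segment 1: SEQ = 26140, len = 1166 B, covers [26140, 27305]
Segment 2: SEQ = 27306, len = 300 B, covers [27306, 27605]
Segment 3: SEQ = 27606, len = 629 B, covers [27606, 28234] [LOST]
Segment 4: SEQ = 28235, len = 600 B, covers [28235, 28834]
In-order data received: bytes [26140, 27605] (segments 1..2).
Segment 3 missing -> gap begins at byte 27606; later segments buffered out of order.
Cumulative ACK = next expected in-order byte = 26140 + 1166 + 300 = 27606

27606


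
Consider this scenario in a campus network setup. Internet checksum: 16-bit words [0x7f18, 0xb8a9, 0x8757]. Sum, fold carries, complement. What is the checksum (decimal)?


Given words: [0x7f18, 0xb8a9, 0x8757]
Step 1: Sum all words
Raw sum = 32536 + 47273 + 34647 = 114456
Step 2: Fold carry: (48920 + 1) = 48921
One's complement = ~48921 & 0xFFFF = 16614

16614


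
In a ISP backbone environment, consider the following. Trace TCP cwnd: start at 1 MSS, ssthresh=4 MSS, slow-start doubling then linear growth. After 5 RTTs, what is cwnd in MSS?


RTT 0: cwnd = 1 MSS (initial)
RTT 1: cwnd = 2 MSS (slow start, doubled)
RTT 2: cwnd = 4 MSS (slow start, doubled)
RTT 3: cwnd = 5 MSS (congestion avoidance, +1)
RTT 4: cwnd = 6 MSS (congestion avoidance, +1)
RTT 5: cwnd = 7 MSS (congestion avoidance, +1)

7


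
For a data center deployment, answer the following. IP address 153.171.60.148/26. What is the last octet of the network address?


Given: IP = 153.171.60.148, prefix = /26
Subnet mask = 255.255.255.192
Last octet of IP: 148
Last octet of mask: 192
Network last octet = 148 AND 192 = 128

128


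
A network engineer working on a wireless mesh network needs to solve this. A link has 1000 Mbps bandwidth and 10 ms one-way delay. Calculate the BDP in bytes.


Given: bandwidth = 1000 Mbps, delay = 10 ms
BDP in bits = 1000 * 10^6 * 10 / 1000
BDP in bits = 10000000
BDP in bytes = 10000000 / 8 = 1250000

1250000


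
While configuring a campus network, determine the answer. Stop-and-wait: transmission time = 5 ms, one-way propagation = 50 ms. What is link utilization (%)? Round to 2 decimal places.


Given: Ttrans = 5 ms, Tprop = 50 ms
RTT = 2 * Tprop = 2 * 50 = 100 ms
U = Ttrans / (Ttrans + RTT)
U = 5 / (5 + 100)
U = 5 / 105 = 0.047619
U% = 4.76%

4.76


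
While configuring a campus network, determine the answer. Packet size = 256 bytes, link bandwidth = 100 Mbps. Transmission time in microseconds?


Given: packet = 256 bytes, bandwidth = 100 Mbps
Packet in bits = 256 * 8 = 2048 bits
Bandwidth = 100 * 10^6 = 100000000 bps
Time = 2048 / 100000000 seconds
Time in us = 2048 * 10^6 / 100000000 = 20.48

20.48


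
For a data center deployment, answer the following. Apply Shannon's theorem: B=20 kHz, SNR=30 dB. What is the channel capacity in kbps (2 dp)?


Given: B = 20 kHz, SNR = 30 dB
SNR linear = 10^(30/10) = 1000
1 + SNR = 1001
log2(1001) = 9.9672262588
C = 20 * 1000 * 9.9672262588 = 199344.5252 bps
C = 199.344525 kbps -> 199.34 kbps (2 dp)

199.34


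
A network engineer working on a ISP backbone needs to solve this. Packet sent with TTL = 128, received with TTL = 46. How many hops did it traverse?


Given: initial TTL = 128, received TTL = 46
Hops = initial TTL - received TTL
Hops = 128 - 46 = 82

82


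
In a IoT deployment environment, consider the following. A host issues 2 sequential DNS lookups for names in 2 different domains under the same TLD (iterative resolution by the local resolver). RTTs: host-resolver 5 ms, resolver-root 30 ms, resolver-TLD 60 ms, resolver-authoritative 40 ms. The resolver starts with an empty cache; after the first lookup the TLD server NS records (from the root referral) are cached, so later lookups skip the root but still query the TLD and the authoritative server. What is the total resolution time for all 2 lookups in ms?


Lookup 1 (cold cache): local + root + TLD + auth = 5 + 30 + 60 + 40 = 135 ms
Lookups 2..2 (TLD NS cached -> skip root; new domain -> still ask TLD and auth): local + TLD + auth = 5 + 60 + 40 = 105 ms each
Remaining 1 lookups: 1 * 105 = 105 ms
Total = 135 + 105 = 240 ms

240


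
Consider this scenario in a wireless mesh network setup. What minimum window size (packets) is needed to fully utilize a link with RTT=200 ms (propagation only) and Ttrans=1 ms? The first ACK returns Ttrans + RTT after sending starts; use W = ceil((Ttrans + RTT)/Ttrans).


Given: Ttrans = 1 ms, RTT = 200 ms (= 2 * Tprop, Tprop = 100 ms)
Time until first ACK returns = Ttrans + RTT = 1 + 200 = 201 ms
Need W * Ttrans >= Ttrans + RTT  ->  W >= (Ttrans + RTT) / Ttrans
(Ttrans + RTT) / Ttrans = 201 / 1 = 201
W_min = ceil(201) = 201

201


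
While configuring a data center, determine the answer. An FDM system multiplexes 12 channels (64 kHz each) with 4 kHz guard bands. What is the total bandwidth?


Given: 12 channels, 64 kHz each, guard = 4 kHz
Channel bandwidth = 12 * 64 = 768 kHz
Guard bands = 11 gaps * 4 kHz = 44 kHz
Total = 768 + 44 = 812 kHz

812


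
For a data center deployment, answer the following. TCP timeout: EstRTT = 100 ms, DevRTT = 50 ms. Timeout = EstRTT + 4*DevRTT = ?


Given: EstRTT = 100 ms, DevRTT = 50 ms
Timeout = EstRTT + 4 * DevRTT
4 * DevRTT = 4 * 50 = 200
Timeout = 100 + 200 = 300 ms

300


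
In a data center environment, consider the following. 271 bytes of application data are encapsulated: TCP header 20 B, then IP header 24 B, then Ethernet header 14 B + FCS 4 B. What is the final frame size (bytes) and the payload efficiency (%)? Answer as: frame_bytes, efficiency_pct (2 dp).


TCP segment = 271 + 20 = 291 B
IP packet = 291 + 24 = 315 B
Ethernet frame = 315 + 14 + 4 = 333 B
Efficiency = app / frame = 271 / 333 = 0.813814 = 81.3814% -> 81.38% (2 dp)

333, 81.38


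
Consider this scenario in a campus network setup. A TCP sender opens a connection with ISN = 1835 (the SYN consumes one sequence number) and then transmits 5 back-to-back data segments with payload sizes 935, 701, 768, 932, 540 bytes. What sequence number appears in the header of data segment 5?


The SYN occupies sequence number ISN = 1835, so the first data byte is ISN + 1 = 1836.
SEQ of data segment i = (ISN + 1) + sum of payload sizes of segments 1..i-1.
Segment 1: SEQ = 1836, payload = 935 bytes
Segment 2: SEQ = 2771, payload = 701 bytes
Segment 3: SEQ = 3472, payload = 768 bytes
Segment 4: SEQ = 4240, payload = 932 bytes
Segment 5: SEQ = 5172, payload = 540 bytes
SEQ of segment 5 = 1836 + 935 + 701 + 768 + 932 = 5172

5172


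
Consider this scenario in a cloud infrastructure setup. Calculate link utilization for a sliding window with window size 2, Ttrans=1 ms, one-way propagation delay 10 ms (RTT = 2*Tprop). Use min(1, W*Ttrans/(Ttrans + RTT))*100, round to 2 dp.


Given: W = 2, Ttrans = 1 ms, RTT = 20 ms (= 2 * Tprop, Tprop = 10 ms)
Cycle time = Ttrans + RTT = 1 + 20 = 21 ms (first packet sent until its ACK returns)
W * Ttrans = 2 * 1 = 2 ms of sending per cycle
W * Ttrans / (Ttrans + RTT) = 2 / 21 = 0.095238
U = min(1, 0.095238) = 0.095238
U% = 9.52%

9.52


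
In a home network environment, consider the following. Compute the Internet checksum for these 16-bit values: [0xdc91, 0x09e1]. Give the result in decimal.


Given words: [0xdc91, 0x09e1]
Step 1: Sum all words
Raw sum = 56465 + 2529 = 58994
One's complement = ~58994 & 0xFFFF = 6541

6541


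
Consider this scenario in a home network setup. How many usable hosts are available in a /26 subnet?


Given: subnet mask /26
Host bits = 32 - 26 = 6
Total addresses = 2^6 = 64
Usable hosts = 64 - 2 (network + broadcast) = 62

62


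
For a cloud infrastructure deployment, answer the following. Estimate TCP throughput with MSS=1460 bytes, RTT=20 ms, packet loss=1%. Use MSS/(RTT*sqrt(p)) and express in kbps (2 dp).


Given: MSS = 1460 bytes, RTT = 20 ms, loss = 1%
RTT in seconds = 20 / 1000 = 0.02
Loss rate = 1% = 0.01
sqrt(loss) = sqrt(0.01) = 0.1
Throughput (bytes/s) = 1460 / (0.02 * 0.1) = 730000.0000
Throughput (kbps) = 730000.0000 * 8 / 1000 = 5840.000000 -> 5840.00 kbps (2 dp)

5840.00


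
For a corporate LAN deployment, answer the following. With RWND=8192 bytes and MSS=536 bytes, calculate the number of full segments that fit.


Given: RWND = 8192 bytes, MSS = 536 bytes
Full segments = floor(RWND / MSS)
Full segments = floor(8192 / 536)
Full segments = floor(15.2836) = 15

15


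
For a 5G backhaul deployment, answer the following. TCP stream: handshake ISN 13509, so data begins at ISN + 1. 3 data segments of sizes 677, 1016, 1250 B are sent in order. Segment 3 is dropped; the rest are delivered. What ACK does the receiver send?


SYN uses sequence number 13509; first data byte = ISN + 1 = 13510.
Segment 1: SEQ = 13510, len = 677 B, covers [13510, 14186]
Segment 2: SEQ = 14187, len = 1016 B, covers [14187, 15202]
Segment 3: SEQ = 15203, len = 1250 B, covers [15203, 16452] [LOST]
In-order data received: bytes [13510, 15202] (segments 1..2).
Segment 3 missing -> gap begins at byte 15203.
Cumulative ACK = next expected in-order byte = 13510 + 677 + 1016 = 15203

15203


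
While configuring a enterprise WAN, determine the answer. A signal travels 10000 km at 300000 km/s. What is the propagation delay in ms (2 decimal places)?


Given: distance = 10000 km, speed = 300000 km/s
Delay = distance / speed = 10000 / 300000 seconds
Delay in ms = 10000 * 1000 / 300000
Delay = 33.3333 ms
Rounded to 2 dp = 33.33 ms

33.33


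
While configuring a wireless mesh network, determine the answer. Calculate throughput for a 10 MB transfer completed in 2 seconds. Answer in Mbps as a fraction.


Given: file = 10 MB, time = 2 s
File in Mb = 10 * 8 = 80 Mb
Throughput = 80 / 2 Mbps
Throughput = 40 Mbps

40


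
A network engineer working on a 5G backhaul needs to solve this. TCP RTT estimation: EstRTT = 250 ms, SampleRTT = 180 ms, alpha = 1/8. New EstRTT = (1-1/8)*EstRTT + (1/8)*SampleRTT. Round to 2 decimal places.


Given: EstRTT = 250 ms, SampleRTT = 180 ms, alpha = 1/8
New EstRTT = (1 - alpha) * EstRTT + alpha * SampleRTT
(7/8) * 250 = 218.75
(1/8) * 180 = 22.5
New EstRTT = 218.75 + 22.5 = 241.25 ms -> 241.25 ms (2 dp)

241.25


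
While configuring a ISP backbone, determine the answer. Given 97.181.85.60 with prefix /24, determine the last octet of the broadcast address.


Given: IP = 97.181.85.60, prefix = /24
Host bits = 32 - 24 = 8
Network last octet = 60 AND mask = 0
Host part size = 2^8 - 1 = 255
Broadcast last octet = 0 OR 255 = 255

255


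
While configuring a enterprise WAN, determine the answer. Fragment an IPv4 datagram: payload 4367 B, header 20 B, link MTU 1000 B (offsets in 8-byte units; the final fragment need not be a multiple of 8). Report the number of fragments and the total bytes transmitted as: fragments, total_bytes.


Max data per non-final fragment = floor((MTU - header)/8)*8 = floor((1000 - 20)/8)*8 = floor(980/8)*8 = 976 B
Final fragment needs no 8-byte alignment: it can carry up to MTU - header = 980 B
Non-final fragments needed = ceil((payload - 980) / 976) = ceil(3387/976) = ceil(3.4703) = 4
Number of fragments = 4 + 1 = 5
Fragment sizes (data): 4 * 976 B + 463 B (last, 463 <= 980 OK)
Total bytes sent = payload + n_frags * header = 4367 + 5*20 = 4367 + 100 = 4467 B

5, 4467


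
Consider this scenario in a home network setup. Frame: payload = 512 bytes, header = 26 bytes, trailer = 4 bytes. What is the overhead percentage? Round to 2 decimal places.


Given: payload = 512 B, header = 26 B, trailer = 4 B
Overhead bytes = header + trailer = 26 + 4 = 30
Total frame = payload + overhead = 512 + 30 = 542
Overhead % = 30 / 542 * 100 = 5.5351% -> 5.54% (2 dp)

5.54


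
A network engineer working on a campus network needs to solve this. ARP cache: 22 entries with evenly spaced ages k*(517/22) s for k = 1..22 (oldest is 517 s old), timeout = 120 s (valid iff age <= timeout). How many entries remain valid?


Ages are k * 517/22 s for k = 1..22 (spacing = 23.5000 s).
Entry k is valid iff k * 517/22 <= 120 iff k <= 22 * 120 / 517 = 5.1064
n_valid = floor(5.1064) = 5
(n_stale = 22 - 5 = 17)

5


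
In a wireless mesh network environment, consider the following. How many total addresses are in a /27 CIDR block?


Given: CIDR prefix /27
Host bits = 32 - 27 = 5
Total addresses = 2^5 = 32

32


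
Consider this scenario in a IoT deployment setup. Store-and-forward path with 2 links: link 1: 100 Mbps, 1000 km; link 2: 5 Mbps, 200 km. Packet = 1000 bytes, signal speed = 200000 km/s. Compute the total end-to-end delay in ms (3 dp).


Packet = 1000 bytes = 8000 bits. Store-and-forward: sum (t_trans + t_prop) per link.
Link 1: t_trans = 8000/(100*10^6) s = 0.0800 ms; t_prop = 1000/200000 s = 5.0000 ms; subtotal = 5.0800 ms
Link 2: t_trans = 8000/(5*10^6) s = 1.6000 ms; t_prop = 200/200000 s = 1.0000 ms; subtotal = 2.6000 ms
End-to-end = 5.0800 + 2.6000 = 7.6800 ms -> 7.680 ms (3 dp)

7.680


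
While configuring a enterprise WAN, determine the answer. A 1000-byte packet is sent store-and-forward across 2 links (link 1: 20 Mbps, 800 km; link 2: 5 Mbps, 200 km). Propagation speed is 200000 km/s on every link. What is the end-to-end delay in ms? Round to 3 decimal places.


Packet = 1000 bytes = 8000 bits. Store-and-forward: sum (t_trans + t_prop) per link.
Link 1: t_trans = 8000/(20*10^6) s = 0.4000 ms; t_prop = 800/200000 s = 4.0000 ms; subtotal = 4.4000 ms
Link 2: t_trans = 8000/(5*10^6) s = 1.6000 ms; t_prop = 200/200000 s = 1.0000 ms; subtotal = 2.6000 ms
End-to-end = 4.4000 + 2.6000 = 7.0000 ms -> 7.000 ms (3 dp)

7.000


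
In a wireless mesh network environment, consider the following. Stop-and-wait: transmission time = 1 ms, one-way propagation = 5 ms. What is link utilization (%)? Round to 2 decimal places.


Given: Ttrans = 1 ms, Tprop = 5 ms
RTT = 2 * Tprop = 2 * 5 = 10 ms
U = Ttrans / (Ttrans + RTT)
U = 1 / (1 + 10)
U = 1 / 11 = 0.090909
U% = 9.09%

9.09


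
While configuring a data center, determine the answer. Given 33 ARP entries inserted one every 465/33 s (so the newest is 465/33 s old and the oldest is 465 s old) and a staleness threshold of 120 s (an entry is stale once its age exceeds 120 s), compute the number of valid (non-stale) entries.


Ages are k * 465/33 s for k = 1..33 (spacing = 14.0909 s).
Entry k is valid iff k * 465/33 <= 120 iff k <= 33 * 120 / 465 = 8.5161
n_valid = floor(8.5161) = 8
(n_stale = 33 - 8 = 25)

8


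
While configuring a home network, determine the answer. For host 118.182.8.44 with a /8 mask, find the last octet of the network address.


Given: IP = 118.182.8.44, prefix = /8
Subnet mask = 255.0.0.0
Last octet of IP: 44
Last octet of mask: 0
Network last octet = 44 AND 0 = 0

0


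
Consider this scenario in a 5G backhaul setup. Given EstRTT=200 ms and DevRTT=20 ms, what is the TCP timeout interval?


Given: EstRTT = 200 ms, DevRTT = 20 ms
Timeout = EstRTT + 4 * DevRTT
4 * DevRTT = 4 * 20 = 80
Timeout = 200 + 80 = 280 ms

280


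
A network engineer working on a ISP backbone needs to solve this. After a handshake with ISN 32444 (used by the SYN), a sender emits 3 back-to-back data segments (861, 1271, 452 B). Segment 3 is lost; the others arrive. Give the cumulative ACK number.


SYN uses sequence number 32444; first data byte = ISN + 1 = 32445.
Segment 1: SEQ = 32445, len = 861 B, covers [32445, 33305]
Segment 2: SEQ = 33306, len = 1271 B, covers [33306, 34576]
Segment 3: SEQ = 34577, len = 452 B, covers [34577, 35028] [LOST]
In-order data received: bytes [32445, 34576] (segments 1..2).
Segment 3 missing -> gap begins at byte 34577.
Cumulative ACK = next expected in-order byte = 32445 + 861 + 1271 = 34577

34577


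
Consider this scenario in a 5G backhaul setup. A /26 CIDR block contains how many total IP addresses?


Given: CIDR prefix /26
Host bits = 32 - 26 = 6
Total addresses = 2^6 = 64

64


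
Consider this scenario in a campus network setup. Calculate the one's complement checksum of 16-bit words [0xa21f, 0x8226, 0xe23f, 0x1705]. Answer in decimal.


Given words: [0xa21f, 0x8226, 0xe23f, 0x1705]
Step 1: Sum all words
Raw sum = 41503 + 33318 + 57919 + 5893 = 138633
Step 2: Fold carry: (7561 + 2) = 7563
One's complement = ~7563 & 0xFFFF = 57972

57972


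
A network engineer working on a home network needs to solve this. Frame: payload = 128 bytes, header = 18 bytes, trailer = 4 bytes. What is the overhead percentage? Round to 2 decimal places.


Given: payload = 128 B, header = 18 B, trailer = 4 B
Overhead bytes = header + trailer = 18 + 4 = 22
Total frame = payload + overhead = 128 + 22 = 150
Overhead % = 22 / 150 * 100 = 14.6667% -> 14.67% (2 dp)

14.67


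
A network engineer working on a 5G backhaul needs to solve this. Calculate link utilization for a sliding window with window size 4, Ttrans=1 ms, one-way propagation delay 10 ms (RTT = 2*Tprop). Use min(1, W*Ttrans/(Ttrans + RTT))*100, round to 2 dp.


Given: W = 4, Ttrans = 1 ms, RTT = 20 ms (= 2 * Tprop, Tprop = 10 ms)
Cycle time = Ttrans + RTT = 1 + 20 = 21 ms (first packet sent until its ACK returns)
W * Ttrans = 4 * 1 = 4 ms of sending per cycle
W * Ttrans / (Ttrans + RTT) = 4 / 21 = 0.190476
U = min(1, 0.190476) = 0.190476
U% = 19.05%

19.05


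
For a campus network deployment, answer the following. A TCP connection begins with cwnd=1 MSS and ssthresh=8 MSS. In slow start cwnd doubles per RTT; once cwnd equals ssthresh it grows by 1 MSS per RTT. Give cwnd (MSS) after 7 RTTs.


RTT 0: cwnd = 1 MSS (initial)
RTT 1: cwnd = 2 MSS (slow start, doubled)
RTT 2: cwnd = 4 MSS (slow start, doubled)
RTT 3: cwnd = 8 MSS (slow start, doubled)
RTT 4: cwnd = 9 MSS (congestion avoidance, +1)
RTT 5: cwnd = 10 MSS (congestion avoidance, +1)
RTT 6: cwnd = 11 MSS (congestion avoidance, +1)
RTT 7: cwnd = 12 MSS (congestion avoidance, +1)

12


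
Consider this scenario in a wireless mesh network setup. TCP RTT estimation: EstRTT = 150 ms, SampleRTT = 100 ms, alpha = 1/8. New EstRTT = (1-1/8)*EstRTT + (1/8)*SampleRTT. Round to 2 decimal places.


Given: EstRTT = 150 ms, SampleRTT = 100 ms, alpha = 1/8
New EstRTT = (1 - alpha) * EstRTT + alpha * SampleRTT
(7/8) * 150 = 131.25
(1/8) * 100 = 12.5
New EstRTT = 131.25 + 12.5 = 143.75 ms -> 143.75 ms (2 dp)

143.75


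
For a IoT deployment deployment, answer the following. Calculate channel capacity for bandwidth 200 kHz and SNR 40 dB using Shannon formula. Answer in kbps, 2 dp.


Given: B = 200 kHz, SNR = 40 dB
SNR linear = 10^(40/10) = 10000
1 + SNR = 10001
log2(10001) = 13.2878566418
C = 200 * 1000 * 13.2878566418 = 2657571.3284 bps
C = 2657.571328 kbps -> 2657.57 kbps (2 dp)

2657.57


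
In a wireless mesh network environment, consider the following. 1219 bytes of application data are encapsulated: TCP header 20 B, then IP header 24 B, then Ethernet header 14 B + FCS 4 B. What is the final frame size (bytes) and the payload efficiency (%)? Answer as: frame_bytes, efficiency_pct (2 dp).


TCP segment = 1219 + 20 = 1239 B
IP packet = 1239 + 24 = 1263 B
Ethernet frame = 1263 + 14 + 4 = 1281 B
Efficiency = app / frame = 1219 / 1281 = 0.951600 = 95.1600% -> 95.16% (2 dp)

1281, 95.16


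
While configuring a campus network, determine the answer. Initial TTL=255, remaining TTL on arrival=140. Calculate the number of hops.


Given: initial TTL = 255, received TTL = 140
Hops = initial TTL - received TTL
Hops = 255 - 140 = 115

115


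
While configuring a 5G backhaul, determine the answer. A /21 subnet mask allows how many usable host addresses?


Given: subnet mask /21
Host bits = 32 - 21 = 11
Total addresses = 2^11 = 2048
Usable hosts = 2048 - 2 (network + broadcast) = 2046

2046


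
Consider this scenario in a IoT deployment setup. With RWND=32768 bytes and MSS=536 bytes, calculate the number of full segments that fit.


Given: RWND = 32768 bytes, MSS = 536 bytes
Full segments = floor(RWND / MSS)
Full segments = floor(32768 / 536)
Full segments = floor(61.1343) = 61

61


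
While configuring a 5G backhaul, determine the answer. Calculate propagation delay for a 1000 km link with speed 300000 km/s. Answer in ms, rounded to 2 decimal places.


Given: distance = 1000 km, speed = 300000 km/s
Delay = distance / speed = 1000 / 300000 seconds
Delay in ms = 1000 * 1000 / 300000
Delay = 3.3333 ms
Rounded to 2 dp = 3.33 ms

3.33


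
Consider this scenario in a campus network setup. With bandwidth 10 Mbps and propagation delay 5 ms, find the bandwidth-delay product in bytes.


Given: bandwidth = 10 Mbps, delay = 5 ms
BDP in bits = 10 * 10^6 * 5 / 1000
BDP in bits = 50000
BDP in bytes = 50000 / 8 = 6250

6250


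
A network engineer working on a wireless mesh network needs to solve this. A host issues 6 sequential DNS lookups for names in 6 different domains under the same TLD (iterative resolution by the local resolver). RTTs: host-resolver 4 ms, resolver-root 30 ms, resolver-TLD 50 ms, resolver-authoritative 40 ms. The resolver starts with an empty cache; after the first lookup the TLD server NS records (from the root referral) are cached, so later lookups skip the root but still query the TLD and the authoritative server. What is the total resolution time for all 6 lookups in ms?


Lookup 1 (cold cache): local + root + TLD + auth = 4 + 30 + 50 + 40 = 124 ms
Lookups 2..6 (TLD NS cached -> skip root; new domain -> still ask TLD and auth): local + TLD + auth = 4 + 50 + 40 = 94 ms each
Remaining 5 lookups: 5 * 94 = 470 ms
Total = 124 + 470 = 594 ms

594


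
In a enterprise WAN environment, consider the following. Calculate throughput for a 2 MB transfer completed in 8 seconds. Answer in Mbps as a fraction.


Given: file = 2 MB, time = 8 s
File in Mb = 2 * 8 = 16 Mb
Throughput = 16 / 8 Mbps
Throughput = 2 Mbps

2


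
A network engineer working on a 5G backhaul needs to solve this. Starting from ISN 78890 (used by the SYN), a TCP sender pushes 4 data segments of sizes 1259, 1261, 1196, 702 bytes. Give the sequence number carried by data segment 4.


The SYN occupies sequence number ISN = 78890, so the first data byte is ISN + 1 = 78891.
SEQ of data segment i = (ISN + 1) + sum of payload sizes of segments 1..i-1.
Segment 1: SEQ = 78891, payload = 1259 bytes
Segment 2: SEQ = 80150, payload = 1261 bytes
Segment 3: SEQ = 81411, payload = 1196 bytes
Segment 4: SEQ = 82607, payload = 702 bytes
SEQ of segment 4 = 78891 + 1259 + 1261 + 1196 = 82607

82607


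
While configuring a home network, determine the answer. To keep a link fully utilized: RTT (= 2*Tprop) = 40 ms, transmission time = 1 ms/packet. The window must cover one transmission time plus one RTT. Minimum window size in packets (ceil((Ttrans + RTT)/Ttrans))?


Given: Ttrans = 1 ms, RTT = 40 ms (= 2 * Tprop, Tprop = 20 ms)
Time until first ACK returns = Ttrans + RTT = 1 + 40 = 41 ms
Need W * Ttrans >= Ttrans + RTT  ->  W >= (Ttrans + RTT) / Ttrans
(Ttrans + RTT) / Ttrans = 41 / 1 = 41
W_min = ceil(41) = 41

41


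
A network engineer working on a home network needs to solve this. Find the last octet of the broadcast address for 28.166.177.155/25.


Given: IP = 28.166.177.155, prefix = /25
Host bits = 32 - 25 = 7
Network last octet = 155 AND mask = 128
Host part size = 2^7 - 1 = 127
Broadcast last octet = 128 OR 127 = 255

255


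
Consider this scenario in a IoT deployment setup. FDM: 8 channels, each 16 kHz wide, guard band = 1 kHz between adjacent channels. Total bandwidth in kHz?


Given: 8 channels, 16 kHz each, guard = 1 kHz
Channel bandwidth = 8 * 16 = 128 kHz
Guard bands = 7 gaps * 1 kHz = 7 kHz
Total = 128 + 7 = 135 kHz

135


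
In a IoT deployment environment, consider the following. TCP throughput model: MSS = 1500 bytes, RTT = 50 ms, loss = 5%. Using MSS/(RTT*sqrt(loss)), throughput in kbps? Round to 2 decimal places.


Given: MSS = 1500 bytes, RTT = 50 ms, loss = 5%
RTT in seconds = 50 / 1000 = 0.05
Loss rate = 5% = 0.05
sqrt(loss) = sqrt(0.05) = 0.223606797750
Throughput (bytes/s) = 1500 / (0.05 * 0.223606797750) = 134164.0786
Throughput (kbps) = 134164.0786 * 8 / 1000 = 1073.312629 -> 1073.31 kbps (2 dp)

1073.31


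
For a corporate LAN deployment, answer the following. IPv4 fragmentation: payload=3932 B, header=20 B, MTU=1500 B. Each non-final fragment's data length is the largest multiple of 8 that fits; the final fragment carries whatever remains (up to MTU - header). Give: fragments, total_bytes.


Max data per non-final fragment = floor((MTU - header)/8)*8 = floor((1500 - 20)/8)*8 = floor(1480/8)*8 = 1480 B
Final fragment needs no 8-byte alignment: it can carry up to MTU - header = 1480 B
Non-final fragments needed = ceil((payload - 1480) / 1480) = ceil(2452/1480) = ceil(1.6568) = 2
Number of fragments = 2 + 1 = 3
Fragment sizes (data): 2 * 1480 B + 972 B (last, 972 <= 1480 OK)
Total bytes sent = payload + n_frags * header = 3932 + 3*20 = 3932 + 60 = 3992 B

3, 3992


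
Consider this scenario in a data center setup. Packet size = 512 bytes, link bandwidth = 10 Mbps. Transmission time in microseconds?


Given: packet = 512 bytes, bandwidth = 10 Mbps
Packet in bits = 512 * 8 = 4096 bits
Bandwidth = 10 * 10^6 = 10000000 bps
Time = 4096 / 10000000 seconds
Time in us = 4096 * 10^6 / 10000000 = 409.6

409.6


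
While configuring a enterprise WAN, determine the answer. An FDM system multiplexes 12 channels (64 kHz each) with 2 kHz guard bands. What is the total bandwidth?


Given: 12 channels, 64 kHz each, guard = 2 kHz
Channel bandwidth = 12 * 64 = 768 kHz
Guard bands = 11 gaps * 2 kHz = 22 kHz
Total = 768 + 22 = 790 kHz

790


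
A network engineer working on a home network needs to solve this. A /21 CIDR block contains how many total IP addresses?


Given: CIDR prefix /21
Host bits = 32 - 21 = 11
Total addresses = 2^11 = 2048

2048


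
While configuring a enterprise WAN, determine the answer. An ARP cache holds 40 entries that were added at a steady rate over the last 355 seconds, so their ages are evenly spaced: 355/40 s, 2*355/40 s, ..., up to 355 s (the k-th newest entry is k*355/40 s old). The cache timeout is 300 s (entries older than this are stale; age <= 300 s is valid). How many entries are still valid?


Ages are k * 355/40 s for k = 1..40 (spacing = 8.8750 s).
Entry k is valid iff k * 355/40 <= 300 iff k <= 40 * 300 / 355 = 33.8028
n_valid = floor(33.8028) = 33
(n_stale = 40 - 33 = 7)

33


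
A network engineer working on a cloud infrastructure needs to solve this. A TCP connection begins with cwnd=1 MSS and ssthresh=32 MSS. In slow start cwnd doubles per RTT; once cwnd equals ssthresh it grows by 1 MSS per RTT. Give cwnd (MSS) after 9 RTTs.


RTT 0: cwnd = 1 MSS (initial)
RTT 1: cwnd = 2 MSS (slow start, doubled)
RTT 2: cwnd = 4 MSS (slow start, doubled)
RTT 3: cwnd = 8 MSS (slow start, doubled)
RTT 4: cwnd = 16 MSS (slow start, doubled)
RTT 5: cwnd = 32 MSS (slow start, doubled)
RTT 6: cwnd = 33 MSS (congestion avoidance, +1)
RTT 7: cwnd = 34 MSS (congestion avoidance, +1)
RTT 8: cwnd = 35 MSS (congestion avoidance, +1)
RTT 9: cwnd = 36 MSS (congestion avoidance, +1)

36


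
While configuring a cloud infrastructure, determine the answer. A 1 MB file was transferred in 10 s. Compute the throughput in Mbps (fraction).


Given: file = 1 MB, time = 10 s
File in Mb = 1 * 8 = 8 Mb
Throughput = 8 / 10 Mbps
Throughput = 4/5 Mbps

4/5
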